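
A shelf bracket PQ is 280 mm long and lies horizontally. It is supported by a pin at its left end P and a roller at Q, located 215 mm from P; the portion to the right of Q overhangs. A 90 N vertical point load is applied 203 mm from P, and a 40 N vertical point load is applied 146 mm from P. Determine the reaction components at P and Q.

ΣM about P: Q_y·215 − 90·203 − 40·146 = 0 → Q_y = 24110/215 = 112.14 ≈ 112.1 N.
ΣF_y = 0: P_y + 112.14 − 90 − 40 = 0 → P_y = 17.86 N.
ΣF_x = 0: no horizontal applied forces, so P_x = 0.

P_x = 0, P_y = 17.86 N, Q_y = 112.1 N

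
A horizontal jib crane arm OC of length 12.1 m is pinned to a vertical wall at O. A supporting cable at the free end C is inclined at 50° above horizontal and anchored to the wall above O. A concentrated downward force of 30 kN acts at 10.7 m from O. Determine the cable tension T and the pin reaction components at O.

ΣM about O: T·sin50°·12.1 − 30·10.7 = 0 → T = 321/(12.1·0.766044) = 34.6311 ≈ 34.63 kN.
ΣF_x = 0: O_x − T·cos50° = 0 → O_x = 34.6311 × 0.642788 = 22.26 kN.
ΣF_y = 0: O_y + T·sin50° − 30 = 0 → O_y = 30 − 34.6311 × 0.766044 = 3.471 kN.

T = 34.63 kN, O_x = 22.26 kN, O_y = 3.471 kN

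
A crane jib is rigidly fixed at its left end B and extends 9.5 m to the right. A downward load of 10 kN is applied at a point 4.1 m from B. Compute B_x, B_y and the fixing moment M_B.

B_x = 0, B_y = 10.00 kN, M_B = 41.00 kN·m

ΣF_x = 0: B_x = 0.
ΣF_y = 0: B_y − 10 = 0 → B_y = 10.00 kN.
ΣM about B: M_B − 10·4.1 = 0 → M_B = 41.00 kN·m.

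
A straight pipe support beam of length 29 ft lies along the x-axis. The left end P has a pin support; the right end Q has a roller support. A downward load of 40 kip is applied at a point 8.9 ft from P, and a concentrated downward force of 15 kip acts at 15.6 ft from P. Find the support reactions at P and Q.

ΣM about P: Q_y·29 − 40·8.9 − 15·15.6 = 0 → Q_y = 590/29 = 20.3448 ≈ 20.34 kip.
ΣF_y = 0: P_y + 20.3448 − 40 − 15 = 0 → P_y = 34.66 kip.
ΣF_x = 0: no horizontal applied forces, so P_x = 0.

P_x = 0, P_y = 34.66 kip, Q_y = 20.34 kip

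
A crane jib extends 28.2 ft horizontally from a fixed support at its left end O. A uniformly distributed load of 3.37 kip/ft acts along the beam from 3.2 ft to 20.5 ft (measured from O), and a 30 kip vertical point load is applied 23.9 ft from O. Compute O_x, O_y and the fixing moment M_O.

Resultant of the distributed load: 3.37 × 17.3 = 58.301 kip at 11.85 ft from O.
ΣF_x = 0: O_x = 0.
ΣF_y = 0: O_y − 3.37·17.3 − 30 = 0 → O_y = 88.30 kip.
ΣM about O: M_O − (3.37·17.3)·11.85 − 30·23.9 = 0 → M_O = 1408 kip·ft.

O_x = 0, O_y = 88.30 kip, M_O = 1408 kip·ft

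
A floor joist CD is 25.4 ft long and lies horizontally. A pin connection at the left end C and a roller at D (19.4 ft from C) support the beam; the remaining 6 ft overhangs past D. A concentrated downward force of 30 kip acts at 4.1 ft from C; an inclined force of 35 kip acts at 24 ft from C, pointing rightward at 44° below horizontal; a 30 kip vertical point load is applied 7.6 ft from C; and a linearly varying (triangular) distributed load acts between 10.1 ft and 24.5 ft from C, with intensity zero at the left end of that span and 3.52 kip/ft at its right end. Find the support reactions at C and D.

Resultant of the triangular load: ½ × 3.52 × 14.4 = 25.344 kip, acting at 19.7 ft from C (one-third of the span from the peak).
ΣM about C: D_y·19.4 − 30·4.1 − 35·sin44°·24 − 30·7.6 − (½·3.52·14.4)·19.7 = 0 → D_y = 1433.79/19.4 = 73.9067 ≈ 73.91 kip.
ΣF_y = 0: C_y + 73.9067 − 30 − 35·sin44° − 30 − ½·3.52·14.4 = 0 → C_y = 35.75 kip.
ΣF_x = 0: C_x + 35·cos44° = 0 → C_x = -25.18 kip.

C_x = -25.18 kip, C_y = 35.75 kip, D_y = 73.91 kip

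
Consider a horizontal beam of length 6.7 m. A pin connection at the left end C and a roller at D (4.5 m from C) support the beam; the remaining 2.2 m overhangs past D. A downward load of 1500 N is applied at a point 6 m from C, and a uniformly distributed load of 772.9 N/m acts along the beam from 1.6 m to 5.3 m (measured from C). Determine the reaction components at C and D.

C_x = 0, C_y = 167.3 N, D_y = 4192 N

Resultant of the distributed load: 772.9 × 3.7 = 2859.73 N at 3.45 m from C.
ΣM about C: D_y·4.5 − 1500·6 − (772.9·3.7)·3.45 = 0 → D_y = 18866.0685/4.5 = 4192.46 ≈ 4192 N.
ΣF_y = 0: C_y + 4192.46 − 1500 − 772.9·3.7 = 0 → C_y = 167.3 N.
ΣF_x = 0: no horizontal applied forces, so C_x = 0.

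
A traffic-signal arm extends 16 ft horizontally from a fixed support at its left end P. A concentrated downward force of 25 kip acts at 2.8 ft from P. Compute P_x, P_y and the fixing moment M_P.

ΣF_x = 0: P_x = 0.
ΣF_y = 0: P_y − 25 = 0 → P_y = 25.00 kip.
ΣM about P: M_P − 25·2.8 = 0 → M_P = 70.00 kip·ft.

P_x = 0, P_y = 25.00 kip, M_P = 70.00 kip·ft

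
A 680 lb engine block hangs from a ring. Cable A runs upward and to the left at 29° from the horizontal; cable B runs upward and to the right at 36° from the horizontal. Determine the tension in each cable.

T_A = 607.0 lb, T_B = 656.2 lb

ΣF_x = 0: −T_A·cos29° + T_B·cos36° = 0 → T_B = 1.08109·T_A.
ΣF_y = 0: T_A·sin29° + T_B·sin36° = 680.
Substitute: T_A·(0.48481 + 1.08109·0.587785) = 680 → T_A = 607.003 ≈ 607.0 lb.
Then T_B = 1.08109 × 607.003 = 656.2 lb.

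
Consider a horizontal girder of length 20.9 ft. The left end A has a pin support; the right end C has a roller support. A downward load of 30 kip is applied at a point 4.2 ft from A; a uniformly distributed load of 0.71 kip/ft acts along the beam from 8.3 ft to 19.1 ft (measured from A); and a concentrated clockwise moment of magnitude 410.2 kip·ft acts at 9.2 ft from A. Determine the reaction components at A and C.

Resultant of the distributed load: 0.71 × 10.8 = 7.668 kip at 13.7 ft from A.
ΣM about A: C_y·20.9 − 30·4.2 − (0.71·10.8)·13.7 − 410.2 = 0 → C_y = 641.2516/20.9 = 30.6819 ≈ 30.68 kip.
ΣF_y = 0: A_y + 30.6819 − 30 − 0.71·10.8 = 0 → A_y = 6.986 kip.
ΣF_x = 0: no horizontal applied forces, so A_x = 0.

A_x = 0, A_y = 6.986 kip, C_y = 30.68 kip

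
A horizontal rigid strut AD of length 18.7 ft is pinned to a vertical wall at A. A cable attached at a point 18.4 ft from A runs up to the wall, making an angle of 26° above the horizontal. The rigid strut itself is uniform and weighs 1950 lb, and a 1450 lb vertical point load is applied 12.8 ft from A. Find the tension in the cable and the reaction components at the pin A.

T = 4561 lb, A_x = 4100 lb, A_y = 1400 lb

ΣM about A: T·sin26°·18.4 − 1950·9.35 − 1450·12.8 = 0 → T = 36792.5/(18.4·0.438371) = 4561.42 ≈ 4561 lb.
ΣF_x = 0: A_x − T·cos26° = 0 → A_x = 4561.42 × 0.898794 = 4100 lb.
ΣF_y = 0: A_y + T·sin26° − 1950 − 1450 = 0 → A_y = 3400 − 4561.42 × 0.438371 = 1400 lb.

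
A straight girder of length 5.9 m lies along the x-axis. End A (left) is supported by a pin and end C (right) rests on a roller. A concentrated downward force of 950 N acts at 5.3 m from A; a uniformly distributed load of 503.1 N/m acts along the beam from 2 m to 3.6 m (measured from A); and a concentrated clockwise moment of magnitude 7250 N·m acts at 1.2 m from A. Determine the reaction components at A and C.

A_x = 0, A_y = -709.3 N, C_y = 2464 N

Resultant of the distributed load: 503.1 × 1.6 = 804.96 N at 2.8 m from A.
ΣM about A: C_y·5.9 − 950·5.3 − (503.1·1.6)·2.8 − 7250 = 0 → C_y = 14538.888/5.9 = 2464.22 ≈ 2464 N.
ΣF_y = 0: A_y + 2464.22 − 950 − 503.1·1.6 = 0 → A_y = -709.3 N.
ΣF_x = 0: no horizontal applied forces, so A_x = 0.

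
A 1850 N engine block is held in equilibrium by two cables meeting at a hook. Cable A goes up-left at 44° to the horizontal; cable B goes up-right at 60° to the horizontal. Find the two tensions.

ΣF_x = 0: −T_A·cos44° + T_B·cos60° = 0 → T_B = 1.43868·T_A.
ΣF_y = 0: T_A·sin44° + T_B·sin60° = 1850.
Substitute: T_A·(0.694658 + 1.43868·0.866025) = 1850 → T_A = 953.318 ≈ 953.3 N.
Then T_B = 1.43868 × 953.318 = 1372 N.

T_A = 953.3 N, T_B = 1372 N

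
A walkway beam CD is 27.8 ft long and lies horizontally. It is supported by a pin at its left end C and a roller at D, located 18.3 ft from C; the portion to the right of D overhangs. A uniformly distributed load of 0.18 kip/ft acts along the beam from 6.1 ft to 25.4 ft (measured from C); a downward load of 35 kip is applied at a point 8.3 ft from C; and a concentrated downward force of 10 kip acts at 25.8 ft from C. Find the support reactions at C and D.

Resultant of the distributed load: 0.18 × 19.3 = 3.474 kip at 15.75 ft from C.
Moments about C: D_y·18.3 − (0.18·19.3)·15.75 − 35·8.3 − 10·25.8 = 0 → D_y = 603.2155/18.3 = 32.9626 ≈ 32.96 kip.
ΣF_y = 0: C_y + 32.9626 − 0.18·19.3 − 35 − 10 = 0 → C_y = 15.51 kip.
ΣF_x = 0: no horizontal applied forces, so C_x = 0.

C_x = 0, C_y = 15.51 kip, D_y = 32.96 kip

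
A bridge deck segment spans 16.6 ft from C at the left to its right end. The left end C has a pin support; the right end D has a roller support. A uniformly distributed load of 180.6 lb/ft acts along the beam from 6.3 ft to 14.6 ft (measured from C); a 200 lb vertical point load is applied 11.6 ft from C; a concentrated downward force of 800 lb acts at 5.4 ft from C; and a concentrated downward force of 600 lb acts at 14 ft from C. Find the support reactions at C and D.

C_x = 0, C_y = 1249 lb, D_y = 1850 lb

Resultant of the distributed load: 180.6 × 8.3 = 1498.98 lb at 10.45 ft from C.
Taking moments about C: D_y·16.6 − (180.6·8.3)·10.45 − 200·11.6 − 800·5.4 − 600·14 = 0 → D_y = 30704.341/16.6 = 1849.66 ≈ 1850 lb.
ΣF_y = 0: C_y + 1849.66 − 180.6·8.3 − 200 − 800 − 600 = 0 → C_y = 1249 lb.
ΣF_x = 0: no horizontal applied forces, so C_x = 0.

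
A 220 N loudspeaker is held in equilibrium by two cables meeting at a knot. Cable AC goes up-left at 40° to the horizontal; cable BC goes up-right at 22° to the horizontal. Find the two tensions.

T_AC = 231.0 N, T_BC = 190.9 N

ΣF_x = 0: −T_AC·cos40° + T_BC·cos22° = 0 → T_BC = 0.826206·T_AC.
ΣF_y = 0: T_AC·sin40° + T_BC·sin22° = 220.
Substitute: T_AC·(0.642788 + 0.826206·0.374607) = 220 → T_AC = 231.022 ≈ 231.0 N.
Then T_BC = 0.826206 × 231.022 = 190.9 N.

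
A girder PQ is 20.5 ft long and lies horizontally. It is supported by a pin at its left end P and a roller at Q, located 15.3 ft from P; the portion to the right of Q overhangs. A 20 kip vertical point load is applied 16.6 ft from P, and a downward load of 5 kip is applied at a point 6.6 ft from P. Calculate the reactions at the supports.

Taking moments about P: Q_y·15.3 − 20·16.6 − 5·6.6 = 0 → Q_y = 365/15.3 = 23.8562 ≈ 23.86 kip.
ΣF_y = 0: P_y + 23.8562 − 20 − 5 = 0 → P_y = 1.144 kip.
ΣF_x = 0: no horizontal applied forces, so P_x = 0.

P_x = 0, P_y = 1.144 kip, Q_y = 23.86 kip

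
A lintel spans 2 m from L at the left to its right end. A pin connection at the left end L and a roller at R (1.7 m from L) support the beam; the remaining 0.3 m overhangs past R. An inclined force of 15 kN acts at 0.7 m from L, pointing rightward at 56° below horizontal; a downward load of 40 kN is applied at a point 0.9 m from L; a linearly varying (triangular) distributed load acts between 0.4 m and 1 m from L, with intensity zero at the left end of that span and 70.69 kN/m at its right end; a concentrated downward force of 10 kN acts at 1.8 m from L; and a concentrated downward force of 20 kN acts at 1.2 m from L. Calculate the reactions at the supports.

L_x = -8.388 kN, L_y = 42.66 kN, R_y = 60.98 kN

Resultant of the triangular load: ½ × 70.69 × 0.6 = 21.207 kN, acting at 0.8 m from L (one-third of the span from the peak).
Moments about L: R_y·1.7 − 15·sin56°·0.7 − 40·0.9 − (½·70.69·0.6)·0.8 − 10·1.8 − 20·1.2 = 0 → R_y = 103.67/1.7 = 60.9824 ≈ 60.98 kN.
ΣF_y = 0: L_y + 60.9824 − 15·sin56° − 40 − ½·70.69·0.6 − 10 − 20 = 0 → L_y = 42.66 kN.
ΣF_x = 0: L_x + 15·cos56° = 0 → L_x = -8.388 kN.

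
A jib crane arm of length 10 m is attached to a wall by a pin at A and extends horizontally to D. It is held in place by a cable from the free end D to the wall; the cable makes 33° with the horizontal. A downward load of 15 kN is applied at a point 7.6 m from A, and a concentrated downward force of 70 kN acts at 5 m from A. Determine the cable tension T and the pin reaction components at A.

T = 85.19 kN, A_x = 71.45 kN, A_y = 38.60 kN

ΣM about A: T·sin33°·10 − 15·7.6 − 70·5 = 0 → T = 464/(10·0.544639) = 85.194 ≈ 85.19 kN.
ΣF_x = 0: A_x − T·cos33° = 0 → A_x = 85.194 × 0.838671 = 71.45 kN.
ΣF_y = 0: A_y + T·sin33° − 15 − 70 = 0 → A_y = 85 − 85.194 × 0.544639 = 38.60 kN.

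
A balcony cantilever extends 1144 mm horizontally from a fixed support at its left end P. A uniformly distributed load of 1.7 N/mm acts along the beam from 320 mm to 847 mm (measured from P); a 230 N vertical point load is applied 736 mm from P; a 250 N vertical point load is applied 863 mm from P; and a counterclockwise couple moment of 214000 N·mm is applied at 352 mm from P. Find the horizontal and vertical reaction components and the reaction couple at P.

Resultant of the distributed load: 1.7 × 527 = 895.9 N at 583.5 mm from P.
ΣF_x = 0: P_x = 0.
ΣF_y = 0: P_y − 1.7·527 − 230 − 250 = 0 → P_y = 1376 N.
ΣM about P: M_P − (1.7·527)·583.5 − 230·736 − 250·863 + 214000 = 0 → M_P = 693800 N·mm.

P_x = 0, P_y = 1376 N, M_P = 693800 N·mm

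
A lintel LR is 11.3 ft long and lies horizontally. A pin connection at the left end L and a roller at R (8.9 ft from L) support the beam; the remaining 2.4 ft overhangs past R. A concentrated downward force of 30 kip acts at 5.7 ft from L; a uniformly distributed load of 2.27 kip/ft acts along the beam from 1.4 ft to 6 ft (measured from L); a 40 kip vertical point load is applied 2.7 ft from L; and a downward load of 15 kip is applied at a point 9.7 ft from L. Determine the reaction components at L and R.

Resultant of the distributed load: 2.27 × 4.6 = 10.442 kip at 3.7 ft from L.
ΣM about L: R_y·8.9 − 30·5.7 − (2.27·4.6)·3.7 − 40·2.7 − 15·9.7 = 0 → R_y = 463.1354/8.9 = 52.0377 ≈ 52.04 kip.
ΣF_y = 0: L_y + 52.0377 − 30 − 2.27·4.6 − 40 − 15 = 0 → L_y = 43.40 kip.
ΣF_x = 0: no horizontal applied forces, so L_x = 0.

L_x = 0, L_y = 43.40 kip, R_y = 52.04 kip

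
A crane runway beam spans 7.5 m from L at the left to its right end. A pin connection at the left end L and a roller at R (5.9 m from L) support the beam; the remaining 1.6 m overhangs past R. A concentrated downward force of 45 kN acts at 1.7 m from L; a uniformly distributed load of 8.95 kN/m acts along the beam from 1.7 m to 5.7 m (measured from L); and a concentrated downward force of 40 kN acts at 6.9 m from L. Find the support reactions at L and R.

Resultant of the distributed load: 8.95 × 4 = 35.8 kN at 3.7 m from L.
Taking moments about L: R_y·5.9 − 45·1.7 − (8.95·4)·3.7 − 40·6.9 = 0 → R_y = 484.96/5.9 = 82.1966 ≈ 82.20 kN.
ΣF_y = 0: L_y + 82.1966 − 45 − 8.95·4 − 40 = 0 → L_y = 38.60 kN.
ΣF_x = 0: no horizontal applied forces, so L_x = 0.

L_x = 0, L_y = 38.60 kN, R_y = 82.20 kN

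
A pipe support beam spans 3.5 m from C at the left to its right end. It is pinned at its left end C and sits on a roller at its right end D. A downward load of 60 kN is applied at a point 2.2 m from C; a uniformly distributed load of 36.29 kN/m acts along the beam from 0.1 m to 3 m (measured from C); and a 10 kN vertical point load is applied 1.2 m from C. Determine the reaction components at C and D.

C_x = 0, C_y = 87.49 kN, D_y = 87.75 kN

Resultant of the distributed load: 36.29 × 2.9 = 105.241 kN at 1.55 m from C.
Moments about C: D_y·3.5 − 60·2.2 − (36.29·2.9)·1.55 − 10·1.2 = 0 → D_y = 307.12355/3.5 = 87.7496 ≈ 87.75 kN.
ΣF_y = 0: C_y + 87.7496 − 60 − 36.29·2.9 − 10 = 0 → C_y = 87.49 kN.
ΣF_x = 0: no horizontal applied forces, so C_x = 0.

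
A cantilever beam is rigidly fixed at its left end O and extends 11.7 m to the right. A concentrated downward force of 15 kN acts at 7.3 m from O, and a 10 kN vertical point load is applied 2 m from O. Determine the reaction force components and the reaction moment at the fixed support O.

O_x = 0, O_y = 25.00 kN, M_O = 129.5 kN·m

ΣF_x = 0: O_x = 0.
ΣF_y = 0: O_y − 15 − 10 = 0 → O_y = 25.00 kN.
ΣM about O: M_O − 15·7.3 − 10·2 = 0 → M_O = 129.5 kN·m.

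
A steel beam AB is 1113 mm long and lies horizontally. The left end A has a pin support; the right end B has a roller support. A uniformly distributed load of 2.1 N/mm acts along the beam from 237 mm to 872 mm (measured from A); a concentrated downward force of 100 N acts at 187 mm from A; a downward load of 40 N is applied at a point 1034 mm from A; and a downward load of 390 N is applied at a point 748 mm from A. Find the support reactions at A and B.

A_x = 0, A_y = 883.1 N, B_y = 980.4 N

Resultant of the distributed load: 2.1 × 635 = 1333.5 N at 554.5 mm from A.
ΣM about A: B_y·1113 − (2.1·635)·554.5 − 100·187 − 40·1034 − 390·748 = 0 → B_y = 1091205.75/1113 = 980.418 ≈ 980.4 N.
ΣF_y = 0: A_y + 980.418 − 2.1·635 − 100 − 40 − 390 = 0 → A_y = 883.1 N.
ΣF_x = 0: no horizontal applied forces, so A_x = 0.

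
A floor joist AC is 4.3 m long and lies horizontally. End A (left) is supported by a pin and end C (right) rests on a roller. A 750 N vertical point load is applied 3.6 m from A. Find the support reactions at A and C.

Taking moments about A: C_y·4.3 − 750·3.6 = 0 → C_y = 2700/4.3 = 627.907 ≈ 627.9 N.
ΣF_y = 0: A_y + 627.907 − 750 = 0 → A_y = 122.1 N.
ΣF_x = 0: no horizontal applied forces, so A_x = 0.

A_x = 0, A_y = 122.1 N, C_y = 627.9 N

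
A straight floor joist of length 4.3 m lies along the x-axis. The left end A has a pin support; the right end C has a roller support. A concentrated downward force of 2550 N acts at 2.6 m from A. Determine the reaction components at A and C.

A_x = 0, A_y = 1008 N, C_y = 1542 N

Moments about A: C_y·4.3 − 2550·2.6 = 0 → C_y = 6630/4.3 = 1541.86 ≈ 1542 N.
ΣF_y = 0: A_y + 1541.86 − 2550 = 0 → A_y = 1008 N.
ΣF_x = 0: no horizontal applied forces, so A_x = 0.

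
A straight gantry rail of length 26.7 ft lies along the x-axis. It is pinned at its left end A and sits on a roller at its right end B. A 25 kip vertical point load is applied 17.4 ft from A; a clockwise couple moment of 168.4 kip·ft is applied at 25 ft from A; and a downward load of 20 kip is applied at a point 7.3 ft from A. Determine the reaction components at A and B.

A_x = 0, A_y = 16.93 kip, B_y = 28.07 kip

Moments about A: B_y·26.7 − 25·17.4 − 168.4 − 20·7.3 = 0 → B_y = 749.4/26.7 = 28.0674 ≈ 28.07 kip.
ΣF_y = 0: A_y + 28.0674 − 25 − 20 = 0 → A_y = 16.93 kip.
ΣF_x = 0: no horizontal applied forces, so A_x = 0.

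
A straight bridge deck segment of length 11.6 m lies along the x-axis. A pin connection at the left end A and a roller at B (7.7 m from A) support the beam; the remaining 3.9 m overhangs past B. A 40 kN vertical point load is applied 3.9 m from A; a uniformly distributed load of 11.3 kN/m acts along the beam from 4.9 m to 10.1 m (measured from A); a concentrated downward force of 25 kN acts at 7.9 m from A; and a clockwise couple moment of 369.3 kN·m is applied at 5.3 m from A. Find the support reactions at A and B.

A_x = 0, A_y = -27.34 kN, B_y = 151.1 kN

Resultant of the distributed load: 11.3 × 5.2 = 58.76 kN at 7.5 m from A.
ΣM about A: B_y·7.7 − 40·3.9 − (11.3·5.2)·7.5 − 25·7.9 − 369.3 = 0 → B_y = 1163.5/7.7 = 151.104 ≈ 151.1 kN.
ΣF_y = 0: A_y + 151.104 − 40 − 11.3·5.2 − 25 = 0 → A_y = -27.34 kN.
ΣF_x = 0: no horizontal applied forces, so A_x = 0.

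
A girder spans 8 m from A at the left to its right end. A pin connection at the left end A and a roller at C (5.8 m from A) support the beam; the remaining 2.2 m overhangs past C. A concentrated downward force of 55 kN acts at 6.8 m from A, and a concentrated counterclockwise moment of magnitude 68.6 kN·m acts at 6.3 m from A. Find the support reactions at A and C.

A_x = 0, A_y = 2.345 kN, C_y = 52.66 kN

Taking moments about A: C_y·5.8 − 55·6.8 + 68.6 = 0 → C_y = 305.4/5.8 = 52.6552 ≈ 52.66 kN.
ΣF_y = 0: A_y + 52.6552 − 55 = 0 → A_y = 2.345 kN.
ΣF_x = 0: no horizontal applied forces, so A_x = 0.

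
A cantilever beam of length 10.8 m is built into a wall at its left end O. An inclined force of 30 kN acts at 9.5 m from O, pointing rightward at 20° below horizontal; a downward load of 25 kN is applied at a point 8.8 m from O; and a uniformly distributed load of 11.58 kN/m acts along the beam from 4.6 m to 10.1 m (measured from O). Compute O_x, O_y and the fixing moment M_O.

O_x = -28.19 kN, O_y = 98.95 kN, M_O = 785.6 kN·m

Resultant of the distributed load: 11.58 × 5.5 = 63.69 kN at 7.35 m from O.
ΣF_x = 0: O_x + 30·cos20° = 0 → O_x = -28.19 kN.
ΣF_y = 0: O_y − 30·sin20° − 25 − 11.58·5.5 = 0 → O_y = 98.95 kN.
ΣM about O: M_O − 30·sin20°·9.5 − 25·8.8 − (11.58·5.5)·7.35 = 0 → M_O = 785.6 kN·m.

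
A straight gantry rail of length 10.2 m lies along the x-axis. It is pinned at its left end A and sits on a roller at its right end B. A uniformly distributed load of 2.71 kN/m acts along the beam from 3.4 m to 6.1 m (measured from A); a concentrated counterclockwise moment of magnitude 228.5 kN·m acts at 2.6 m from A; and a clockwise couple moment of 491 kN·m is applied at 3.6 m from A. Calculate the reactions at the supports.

Resultant of the distributed load: 2.71 × 2.7 = 7.317 kN at 4.75 m from A.
Moments about A: B_y·10.2 − (2.71·2.7)·4.75 + 228.5 − 491 = 0 → B_y = 297.25575/10.2 = 29.1427 ≈ 29.14 kN.
ΣF_y = 0: A_y + 29.1427 − 2.71·2.7 = 0 → A_y = -21.83 kN.
ΣF_x = 0: no horizontal applied forces, so A_x = 0.

A_x = 0, A_y = -21.83 kN, B_y = 29.14 kN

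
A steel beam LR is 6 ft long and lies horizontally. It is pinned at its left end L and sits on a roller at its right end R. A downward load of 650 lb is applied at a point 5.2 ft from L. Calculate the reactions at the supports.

ΣM about L: R_y·6 − 650·5.2 = 0 → R_y = 3380/6 = 563.333 ≈ 563.3 lb.
ΣF_y = 0: L_y + 563.333 − 650 = 0 → L_y = 86.67 lb.
ΣF_x = 0: no horizontal applied forces, so L_x = 0.

L_x = 0, L_y = 86.67 lb, R_y = 563.3 lb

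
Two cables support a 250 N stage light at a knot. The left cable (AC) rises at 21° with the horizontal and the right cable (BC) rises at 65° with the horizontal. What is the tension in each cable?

ΣF_x = 0: −T_AC·cos21° + T_BC·cos65° = 0 → T_BC = 2.20904·T_AC.
ΣF_y = 0: T_AC·sin21° + T_BC·sin65° = 250.
Substitute: T_AC·(0.358368 + 2.20904·0.906308) = 250 → T_AC = 105.913 ≈ 105.9 N.
Then T_BC = 2.20904 × 105.913 = 234.0 N.

T_AC = 105.9 N, T_BC = 234.0 N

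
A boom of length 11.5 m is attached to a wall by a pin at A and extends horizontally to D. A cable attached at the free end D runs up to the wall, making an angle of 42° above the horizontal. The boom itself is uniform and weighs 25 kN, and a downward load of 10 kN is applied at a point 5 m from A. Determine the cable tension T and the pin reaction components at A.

T = 25.18 kN, A_x = 18.71 kN, A_y = 18.15 kN

ΣM about A: T·sin42°·11.5 − 25·5.75 − 10·5 = 0 → T = 193.75/(11.5·0.669131) = 25.1787 ≈ 25.18 kN.
ΣF_x = 0: A_x − T·cos42° = 0 → A_x = 25.1787 × 0.743145 = 18.71 kN.
ΣF_y = 0: A_y + T·sin42° − 25 − 10 = 0 → A_y = 35 − 25.1787 × 0.669131 = 18.15 kN.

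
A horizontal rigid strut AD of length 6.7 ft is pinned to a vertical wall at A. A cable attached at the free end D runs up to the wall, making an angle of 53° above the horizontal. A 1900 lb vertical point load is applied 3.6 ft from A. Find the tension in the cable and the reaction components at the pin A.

ΣM about A: T·sin53°·6.7 − 1900·3.6 = 0 → T = 6840/(6.7·0.798636) = 1278.3 ≈ 1278 lb.
ΣF_x = 0: A_x − T·cos53° = 0 → A_x = 1278.3 × 0.601815 = 769.3 lb.
ΣF_y = 0: A_y + T·sin53° − 1900 = 0 → A_y = 1900 − 1278.3 × 0.798636 = 879.1 lb.

T = 1278 lb, A_x = 769.3 lb, A_y = 879.1 lb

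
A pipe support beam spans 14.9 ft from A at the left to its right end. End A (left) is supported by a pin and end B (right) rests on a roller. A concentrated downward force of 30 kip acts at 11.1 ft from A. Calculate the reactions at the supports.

A_x = 0, A_y = 7.651 kip, B_y = 22.35 kip

ΣM about A: B_y·14.9 − 30·11.1 = 0 → B_y = 333/14.9 = 22.349 ≈ 22.35 kip.
ΣF_y = 0: A_y + 22.349 − 30 = 0 → A_y = 7.651 kip.
ΣF_x = 0: no horizontal applied forces, so A_x = 0.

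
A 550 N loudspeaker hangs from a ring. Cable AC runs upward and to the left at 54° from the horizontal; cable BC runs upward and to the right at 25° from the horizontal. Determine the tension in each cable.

T_AC = 507.8 N, T_BC = 329.3 N

ΣF_x = 0: −T_AC·cos54° + T_BC·cos25° = 0 → T_BC = 0.648549·T_AC.
ΣF_y = 0: T_AC·sin54° + T_BC·sin25° = 550.
Substitute: T_AC·(0.809017 + 0.648549·0.422618) = 550 → T_AC = 507.799 ≈ 507.8 N.
Then T_BC = 0.648549 × 507.799 = 329.3 N.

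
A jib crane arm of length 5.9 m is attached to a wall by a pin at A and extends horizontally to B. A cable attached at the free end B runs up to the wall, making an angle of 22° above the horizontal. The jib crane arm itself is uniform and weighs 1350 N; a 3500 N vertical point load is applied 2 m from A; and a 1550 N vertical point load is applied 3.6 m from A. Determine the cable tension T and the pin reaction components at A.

ΣM about A: T·sin22°·5.9 − 1350·2.95 − 3500·2 − 1550·3.6 = 0 → T = 16562.5/(5.9·0.374607) = 7493.73 ≈ 7494 N.
ΣF_x = 0: A_x − T·cos22° = 0 → A_x = 7493.73 × 0.927184 = 6948 N.
ΣF_y = 0: A_y + T·sin22° − 1350 − 3500 − 1550 = 0 → A_y = 6400 − 7493.73 × 0.374607 = 3593 N.

T = 7494 N, A_x = 6948 N, A_y = 3593 N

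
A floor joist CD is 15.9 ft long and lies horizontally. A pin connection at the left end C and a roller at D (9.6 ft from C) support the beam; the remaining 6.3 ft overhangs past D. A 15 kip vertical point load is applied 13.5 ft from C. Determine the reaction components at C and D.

C_x = 0, C_y = -6.094 kip, D_y = 21.09 kip

Moments about C: D_y·9.6 − 15·13.5 = 0 → D_y = 202.5/9.6 = 21.0938 ≈ 21.09 kip.
ΣF_y = 0: C_y + 21.0938 − 15 = 0 → C_y = -6.094 kip.
ΣF_x = 0: no horizontal applied forces, so C_x = 0.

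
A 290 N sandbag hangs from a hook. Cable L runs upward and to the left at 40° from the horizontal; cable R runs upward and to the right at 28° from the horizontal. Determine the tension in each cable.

ΣF_x = 0: −T_L·cos40° + T_R·cos28° = 0 → T_R = 0.867599·T_L.
ΣF_y = 0: T_L·sin40° + T_R·sin28° = 290.
Substitute: T_L·(0.642788 + 0.867599·0.469472) = 290 → T_L = 276.164 ≈ 276.2 N.
Then T_R = 0.867599 × 276.164 = 239.6 N.

T_L = 276.2 N, T_R = 239.6 N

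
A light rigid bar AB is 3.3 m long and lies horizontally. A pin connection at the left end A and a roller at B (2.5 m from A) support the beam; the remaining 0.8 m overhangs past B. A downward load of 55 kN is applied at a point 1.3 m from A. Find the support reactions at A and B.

A_x = 0, A_y = 26.40 kN, B_y = 28.60 kN

Moments about A: B_y·2.5 − 55·1.3 = 0 → B_y = 71.5/2.5 = 28.60 kN.
ΣF_y = 0: A_y + 28.6 − 55 = 0 → A_y = 26.40 kN.
ΣF_x = 0: no horizontal applied forces, so A_x = 0.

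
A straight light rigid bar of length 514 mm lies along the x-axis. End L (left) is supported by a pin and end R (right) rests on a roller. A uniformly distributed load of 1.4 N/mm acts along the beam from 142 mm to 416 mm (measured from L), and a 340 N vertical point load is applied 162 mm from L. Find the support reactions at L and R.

L_x = 0, L_y = 408.2 N, R_y = 315.4 N

Resultant of the distributed load: 1.4 × 274 = 383.6 N at 279 mm from L.
Taking moments about L: R_y·514 − (1.4·274)·279 − 340·162 = 0 → R_y = 162104.4/514 = 315.378 ≈ 315.4 N.
ΣF_y = 0: L_y + 315.378 − 1.4·274 − 340 = 0 → L_y = 408.2 N.
ΣF_x = 0: no horizontal applied forces, so L_x = 0.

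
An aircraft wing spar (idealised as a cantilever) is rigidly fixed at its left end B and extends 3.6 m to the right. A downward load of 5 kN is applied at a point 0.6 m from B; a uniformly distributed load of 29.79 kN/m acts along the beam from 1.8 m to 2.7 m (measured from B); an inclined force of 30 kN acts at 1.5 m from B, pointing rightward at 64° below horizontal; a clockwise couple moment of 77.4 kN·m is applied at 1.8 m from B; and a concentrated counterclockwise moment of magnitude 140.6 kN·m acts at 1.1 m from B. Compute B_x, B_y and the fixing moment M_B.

B_x = -13.15 kN, B_y = 58.77 kN, M_B = 40.57 kN·m

Resultant of the distributed load: 29.79 × 0.9 = 26.811 kN at 2.25 m from B.
ΣF_x = 0: B_x + 30·cos64° = 0 → B_x = -13.15 kN.
ΣF_y = 0: B_y − 5 − 29.79·0.9 − 30·sin64° = 0 → B_y = 58.77 kN.
ΣM about B: M_B − 5·0.6 − (29.79·0.9)·2.25 − 30·sin64°·1.5 − 77.4 + 140.6 = 0 → M_B = 40.57 kN·m.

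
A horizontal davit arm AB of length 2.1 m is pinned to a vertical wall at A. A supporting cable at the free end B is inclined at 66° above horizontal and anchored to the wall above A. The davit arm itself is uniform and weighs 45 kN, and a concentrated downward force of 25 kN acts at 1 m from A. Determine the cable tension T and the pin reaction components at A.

T = 37.66 kN, A_x = 15.32 kN, A_y = 35.60 kN

ΣM about A: T·sin66°·2.1 − 45·1.05 − 25·1 = 0 → T = 72.25/(2.1·0.913545) = 37.6607 ≈ 37.66 kN.
ΣF_x = 0: A_x − T·cos66° = 0 → A_x = 37.6607 × 0.406737 = 15.32 kN.
ΣF_y = 0: A_y + T·sin66° − 45 − 25 = 0 → A_y = 70 − 37.6607 × 0.913545 = 35.60 kN.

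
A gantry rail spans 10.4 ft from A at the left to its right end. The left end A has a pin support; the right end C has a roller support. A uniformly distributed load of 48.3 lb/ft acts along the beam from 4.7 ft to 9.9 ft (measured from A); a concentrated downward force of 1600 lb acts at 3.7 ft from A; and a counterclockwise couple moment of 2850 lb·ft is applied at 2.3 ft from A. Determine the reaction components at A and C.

Resultant of the distributed load: 48.3 × 5.2 = 251.16 lb at 7.3 ft from A.
Moments about A: C_y·10.4 − (48.3·5.2)·7.3 − 1600·3.7 + 2850 = 0 → C_y = 4903.468/10.4 = 471.487 ≈ 471.5 lb.
ΣF_y = 0: A_y + 471.487 − 48.3·5.2 − 1600 = 0 → A_y = 1380 lb.
ΣF_x = 0: no horizontal applied forces, so A_x = 0.

A_x = 0, A_y = 1380 lb, C_y = 471.5 lb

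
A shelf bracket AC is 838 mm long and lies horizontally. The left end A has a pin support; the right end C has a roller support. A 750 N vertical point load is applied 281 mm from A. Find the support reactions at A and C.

Taking moments about A: C_y·838 − 750·281 = 0 → C_y = 210750/838 = 251.492 ≈ 251.5 N.
ΣF_y = 0: A_y + 251.492 − 750 = 0 → A_y = 498.5 N.
ΣF_x = 0: no horizontal applied forces, so A_x = 0.

A_x = 0, A_y = 498.5 N, C_y = 251.5 N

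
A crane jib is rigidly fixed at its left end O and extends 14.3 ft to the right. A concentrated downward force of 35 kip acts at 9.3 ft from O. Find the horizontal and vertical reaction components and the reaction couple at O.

O_x = 0, O_y = 35.00 kip, M_O = 325.5 kip·ft

ΣF_x = 0: O_x = 0.
ΣF_y = 0: O_y − 35 = 0 → O_y = 35.00 kip.
ΣM about O: M_O − 35·9.3 = 0 → M_O = 325.5 kip·ft.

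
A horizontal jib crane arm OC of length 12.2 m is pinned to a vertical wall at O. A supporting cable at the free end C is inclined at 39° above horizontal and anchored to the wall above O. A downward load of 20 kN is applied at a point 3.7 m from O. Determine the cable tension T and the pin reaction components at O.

T = 9.638 kN, O_x = 7.490 kN, O_y = 13.93 kN

ΣM about O: T·sin39°·12.2 − 20·3.7 = 0 → T = 74/(12.2·0.62932) = 9.6383 ≈ 9.638 kN.
ΣF_x = 0: O_x − T·cos39° = 0 → O_x = 9.6383 × 0.777146 = 7.490 kN.
ΣF_y = 0: O_y + T·sin39° − 20 = 0 → O_y = 20 − 9.6383 × 0.62932 = 13.93 kN.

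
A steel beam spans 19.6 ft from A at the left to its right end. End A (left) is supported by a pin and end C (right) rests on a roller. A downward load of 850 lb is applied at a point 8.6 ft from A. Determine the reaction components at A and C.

A_x = 0, A_y = 477.0 lb, C_y = 373.0 lb

ΣM about A: C_y·19.6 − 850·8.6 = 0 → C_y = 7310/19.6 = 372.959 ≈ 373.0 lb.
ΣF_y = 0: A_y + 372.959 − 850 = 0 → A_y = 477.0 lb.
ΣF_x = 0: no horizontal applied forces, so A_x = 0.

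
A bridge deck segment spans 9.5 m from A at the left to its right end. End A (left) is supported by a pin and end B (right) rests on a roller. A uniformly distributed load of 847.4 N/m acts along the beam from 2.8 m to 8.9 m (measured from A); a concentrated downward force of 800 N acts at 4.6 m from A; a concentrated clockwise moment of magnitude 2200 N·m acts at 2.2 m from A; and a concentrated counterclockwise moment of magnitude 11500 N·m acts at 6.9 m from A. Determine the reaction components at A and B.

Resultant of the distributed load: 847.4 × 6.1 = 5169.14 N at 5.85 m from A.
ΣM about A: B_y·9.5 − (847.4·6.1)·5.85 − 800·4.6 − 2200 + 11500 = 0 → B_y = 24619.469/9.5 = 2591.52 ≈ 2592 N.
ΣF_y = 0: A_y + 2591.52 − 847.4·6.1 − 800 = 0 → A_y = 3378 N.
ΣF_x = 0: no horizontal applied forces, so A_x = 0.

A_x = 0, A_y = 3378 N, B_y = 2592 N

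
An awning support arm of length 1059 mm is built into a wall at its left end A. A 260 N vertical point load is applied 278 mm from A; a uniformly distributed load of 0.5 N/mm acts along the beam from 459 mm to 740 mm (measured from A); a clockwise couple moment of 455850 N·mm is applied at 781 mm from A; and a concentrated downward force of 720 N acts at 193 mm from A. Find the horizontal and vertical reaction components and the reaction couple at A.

A_x = 0, A_y = 1120 N, M_A = 751300 N·mm

Resultant of the distributed load: 0.5 × 281 = 140.5 N at 599.5 mm from A.
ΣF_x = 0: A_x = 0.
ΣF_y = 0: A_y − 260 − 0.5·281 − 720 = 0 → A_y = 1120 N.
ΣM about A: M_A − 260·278 − (0.5·281)·599.5 − 455850 − 720·193 = 0 → M_A = 751300 N·mm.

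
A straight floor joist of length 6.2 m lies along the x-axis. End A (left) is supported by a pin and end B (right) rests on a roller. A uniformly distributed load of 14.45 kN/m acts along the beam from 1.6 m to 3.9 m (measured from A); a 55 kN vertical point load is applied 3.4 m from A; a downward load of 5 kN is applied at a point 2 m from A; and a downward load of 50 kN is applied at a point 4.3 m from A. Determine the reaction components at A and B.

Resultant of the distributed load: 14.45 × 2.3 = 33.235 kN at 2.75 m from A.
ΣM about A: B_y·6.2 − (14.45·2.3)·2.75 − 55·3.4 − 5·2 − 50·4.3 = 0 → B_y = 503.39625/6.2 = 81.1929 ≈ 81.19 kN.
ΣF_y = 0: A_y + 81.1929 − 14.45·2.3 − 55 − 5 − 50 = 0 → A_y = 62.04 kN.
ΣF_x = 0: no horizontal applied forces, so A_x = 0.

A_x = 0, A_y = 62.04 kN, B_y = 81.19 kN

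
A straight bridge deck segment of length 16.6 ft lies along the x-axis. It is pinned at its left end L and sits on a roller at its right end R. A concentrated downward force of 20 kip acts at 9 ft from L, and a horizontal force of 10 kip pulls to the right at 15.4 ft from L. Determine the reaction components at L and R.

L_x = -10.00 kip, L_y = 9.157 kip, R_y = 10.84 kip

Taking moments about L: R_y·16.6 − 20·9 = 0 → R_y = 180/16.6 = 10.8434 ≈ 10.84 kip.
ΣF_y = 0: L_y + 10.8434 − 20 = 0 → L_y = 9.157 kip.
ΣF_x = 0: L_x + 10 = 0 → L_x = -10.00 kip.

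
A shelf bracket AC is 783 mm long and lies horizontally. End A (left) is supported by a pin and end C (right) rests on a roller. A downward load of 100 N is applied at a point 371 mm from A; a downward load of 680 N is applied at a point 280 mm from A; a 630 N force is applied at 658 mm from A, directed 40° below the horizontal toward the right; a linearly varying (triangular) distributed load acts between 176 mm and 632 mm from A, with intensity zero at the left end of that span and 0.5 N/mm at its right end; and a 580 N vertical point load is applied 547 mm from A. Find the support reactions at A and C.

Resultant of the triangular load: ½ × 0.5 × 456 = 114 N, acting at 480 mm from A (one-third of the span from the peak).
ΣM about A: C_y·783 − 100·371 − 680·280 − 630·sin40°·658 − (½·0.5·456)·480 − 580·547 = 0 → C_y = 865941/783 = 1105.93 ≈ 1106 N.
ΣF_y = 0: A_y + 1105.93 − 100 − 680 − 630·sin40° − ½·0.5·456 − 580 = 0 → A_y = 773.0 N.
ΣF_x = 0: A_x + 630·cos40° = 0 → A_x = -482.6 N.

A_x = -482.6 N, A_y = 773.0 N, C_y = 1106 N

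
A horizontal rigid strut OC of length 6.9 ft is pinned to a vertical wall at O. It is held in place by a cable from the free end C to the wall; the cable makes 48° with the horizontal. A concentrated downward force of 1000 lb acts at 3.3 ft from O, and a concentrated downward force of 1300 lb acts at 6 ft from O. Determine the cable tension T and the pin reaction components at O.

ΣM about O: T·sin48°·6.9 − 1000·3.3 − 1300·6 = 0 → T = 11100/(6.9·0.743145) = 2164.71 ≈ 2165 lb.
ΣF_x = 0: O_x − T·cos48° = 0 → O_x = 2164.71 × 0.669131 = 1448 lb.
ΣF_y = 0: O_y + T·sin48° − 1000 − 1300 = 0 → O_y = 2300 − 2164.71 × 0.743145 = 691.3 lb.

T = 2165 lb, O_x = 1448 lb, O_y = 691.3 lb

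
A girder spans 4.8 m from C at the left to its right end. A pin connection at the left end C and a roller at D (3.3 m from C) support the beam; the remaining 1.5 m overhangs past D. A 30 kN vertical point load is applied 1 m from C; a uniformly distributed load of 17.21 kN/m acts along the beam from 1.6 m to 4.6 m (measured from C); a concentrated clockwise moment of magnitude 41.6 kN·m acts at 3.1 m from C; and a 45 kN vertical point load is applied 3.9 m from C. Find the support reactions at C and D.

Resultant of the distributed load: 17.21 × 3 = 51.63 kN at 3.1 m from C.
ΣM about C: D_y·3.3 − 30·1 − (17.21·3)·3.1 − 41.6 − 45·3.9 = 0 → D_y = 407.153/3.3 = 123.38 ≈ 123.4 kN.
ΣF_y = 0: C_y + 123.38 − 30 − 17.21·3 − 45 = 0 → C_y = 3.250 kN.
ΣF_x = 0: no horizontal applied forces, so C_x = 0.

C_x = 0, C_y = 3.250 kN, D_y = 123.4 kN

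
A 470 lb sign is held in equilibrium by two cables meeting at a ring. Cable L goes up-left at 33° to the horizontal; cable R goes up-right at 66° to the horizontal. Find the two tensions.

ΣF_x = 0: −T_L·cos33° + T_R·cos66° = 0 → T_R = 2.06195·T_L.
ΣF_y = 0: T_L·sin33° + T_R·sin66° = 470.
Substitute: T_L·(0.544639 + 2.06195·0.913545) = 470 → T_L = 193.549 ≈ 193.5 lb.
Then T_R = 2.06195 × 193.549 = 399.1 lb.

T_L = 193.5 lb, T_R = 399.1 lb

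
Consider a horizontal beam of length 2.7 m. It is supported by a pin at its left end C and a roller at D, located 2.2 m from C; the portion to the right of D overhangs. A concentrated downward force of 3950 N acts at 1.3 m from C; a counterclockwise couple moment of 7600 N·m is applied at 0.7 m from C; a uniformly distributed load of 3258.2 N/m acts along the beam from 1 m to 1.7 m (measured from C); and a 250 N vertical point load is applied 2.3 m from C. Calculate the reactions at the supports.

Resultant of the distributed load: 3258.2 × 0.7 = 2280.74 N at 1.35 m from C.
ΣM about C: D_y·2.2 − 3950·1.3 + 7600 − (3258.2·0.7)·1.35 − 250·2.3 = 0 → D_y = 1188.999/2.2 = 540.454 ≈ 540.5 N.
ΣF_y = 0: C_y + 540.454 − 3950 − 3258.2·0.7 − 250 = 0 → C_y = 5940 N.
ΣF_x = 0: no horizontal applied forces, so C_x = 0.

C_x = 0, C_y = 5940 N, D_y = 540.5 N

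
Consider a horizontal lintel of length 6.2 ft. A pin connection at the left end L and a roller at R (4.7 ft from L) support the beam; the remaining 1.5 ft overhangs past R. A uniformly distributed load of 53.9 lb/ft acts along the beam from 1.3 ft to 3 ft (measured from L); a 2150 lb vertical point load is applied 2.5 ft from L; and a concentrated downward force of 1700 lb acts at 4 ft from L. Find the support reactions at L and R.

L_x = 0, L_y = 1309 lb, R_y = 2632 lb

Resultant of the distributed load: 53.9 × 1.7 = 91.63 lb at 2.15 ft from L.
ΣM about L: R_y·4.7 − (53.9·1.7)·2.15 − 2150·2.5 − 1700·4 = 0 → R_y = 12372.0045/4.7 = 2632.34 ≈ 2632 lb.
ΣF_y = 0: L_y + 2632.34 − 53.9·1.7 − 2150 − 1700 = 0 → L_y = 1309 lb.
ΣF_x = 0: no horizontal applied forces, so L_x = 0.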